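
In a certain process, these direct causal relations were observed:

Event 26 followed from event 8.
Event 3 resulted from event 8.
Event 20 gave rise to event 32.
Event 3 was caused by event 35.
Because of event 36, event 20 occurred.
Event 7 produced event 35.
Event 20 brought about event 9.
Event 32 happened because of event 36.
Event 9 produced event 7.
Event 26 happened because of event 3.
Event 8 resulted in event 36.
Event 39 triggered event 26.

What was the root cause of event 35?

Tracing upstream from event 35: event 35 ← event 7 ← event 9 ← event 20 ← event 36 ← event 8.
Event 8 has no stated cause, so it is the root.

event 8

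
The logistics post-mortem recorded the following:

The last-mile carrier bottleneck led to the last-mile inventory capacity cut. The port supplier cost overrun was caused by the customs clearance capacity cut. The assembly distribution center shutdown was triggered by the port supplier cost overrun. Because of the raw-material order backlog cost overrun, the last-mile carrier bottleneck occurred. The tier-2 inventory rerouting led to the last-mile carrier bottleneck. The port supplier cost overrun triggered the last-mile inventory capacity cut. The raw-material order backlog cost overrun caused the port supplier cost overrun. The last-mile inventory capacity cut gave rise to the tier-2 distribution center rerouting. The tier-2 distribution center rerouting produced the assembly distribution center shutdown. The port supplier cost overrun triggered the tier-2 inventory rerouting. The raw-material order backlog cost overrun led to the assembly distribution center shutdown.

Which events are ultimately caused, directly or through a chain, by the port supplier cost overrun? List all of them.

the assembly distribution center shutdown, the last-mile carrier bottleneck, the last-mile inventory capacity cut, the tier-2 distribution center rerouting, the tier-2 inventory rerouting

Direct effects: the tier-2 inventory rerouting, the last-mile inventory capacity cut, the assembly distribution center shutdown.
2 steps out: the last-mile carrier bottleneck, the tier-2 distribution center rerouting.
Not reachable from it: the raw-material order backlog cost overrun, the customs clearance capacity cut.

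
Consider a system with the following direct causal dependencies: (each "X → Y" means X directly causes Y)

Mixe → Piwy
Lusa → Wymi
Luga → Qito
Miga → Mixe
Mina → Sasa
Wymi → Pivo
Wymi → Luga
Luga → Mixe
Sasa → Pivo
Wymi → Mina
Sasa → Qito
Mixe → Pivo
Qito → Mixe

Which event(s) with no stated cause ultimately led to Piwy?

Tracing upstream from Piwy: Piwy ← Mixe ← Luga ← Wymi ← Lusa.
A separate upstream branch: Piwy ← Mixe ← Miga.
Each of those chain origins has no stated cause.

Lusa, Miga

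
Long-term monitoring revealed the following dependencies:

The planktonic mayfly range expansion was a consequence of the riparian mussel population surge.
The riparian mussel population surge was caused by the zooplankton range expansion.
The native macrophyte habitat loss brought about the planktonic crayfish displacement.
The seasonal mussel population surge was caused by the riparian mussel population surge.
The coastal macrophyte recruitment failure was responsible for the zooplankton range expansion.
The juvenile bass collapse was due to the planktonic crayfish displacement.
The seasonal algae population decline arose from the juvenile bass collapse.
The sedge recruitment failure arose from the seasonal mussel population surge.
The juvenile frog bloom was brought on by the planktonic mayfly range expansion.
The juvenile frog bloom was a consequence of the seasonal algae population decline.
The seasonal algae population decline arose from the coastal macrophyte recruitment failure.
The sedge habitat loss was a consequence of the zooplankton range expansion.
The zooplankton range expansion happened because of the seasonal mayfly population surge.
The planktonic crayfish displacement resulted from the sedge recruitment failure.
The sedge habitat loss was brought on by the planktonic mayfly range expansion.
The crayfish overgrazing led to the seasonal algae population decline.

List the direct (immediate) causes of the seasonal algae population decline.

Upstream contributors include the seasonal mayfly population surge, the zooplankton range expansion, the riparian mussel population surge, the seasonal mussel population surge, the native macrophyte habitat loss, the sedge recruitment failure, the planktonic crayfish displacement, but only the coastal macrophyte recruitment failure, the crayfish overgrazing, the juvenile bass collapse feed directly into the seasonal algae population decline.

the coastal macrophyte recruitment failure, the crayfish overgrazing, the juvenile bass collapse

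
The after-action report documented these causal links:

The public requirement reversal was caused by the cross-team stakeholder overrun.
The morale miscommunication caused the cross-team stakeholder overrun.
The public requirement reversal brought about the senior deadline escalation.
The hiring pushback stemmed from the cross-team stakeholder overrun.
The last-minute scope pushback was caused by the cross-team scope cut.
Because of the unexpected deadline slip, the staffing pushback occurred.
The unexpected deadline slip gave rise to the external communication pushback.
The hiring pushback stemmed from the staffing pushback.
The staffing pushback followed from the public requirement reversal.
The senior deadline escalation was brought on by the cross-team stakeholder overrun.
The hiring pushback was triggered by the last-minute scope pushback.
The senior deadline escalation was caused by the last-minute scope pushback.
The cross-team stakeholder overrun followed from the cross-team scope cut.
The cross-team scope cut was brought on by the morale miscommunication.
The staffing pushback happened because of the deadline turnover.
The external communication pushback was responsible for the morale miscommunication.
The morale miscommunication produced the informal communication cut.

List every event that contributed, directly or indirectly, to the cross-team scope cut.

the external communication pushback, the morale miscommunication, the unexpected deadline slip

Immediate cause of the cross-team scope cut: the morale miscommunication.
Further upstream: the unexpected deadline slip, the external communication pushback.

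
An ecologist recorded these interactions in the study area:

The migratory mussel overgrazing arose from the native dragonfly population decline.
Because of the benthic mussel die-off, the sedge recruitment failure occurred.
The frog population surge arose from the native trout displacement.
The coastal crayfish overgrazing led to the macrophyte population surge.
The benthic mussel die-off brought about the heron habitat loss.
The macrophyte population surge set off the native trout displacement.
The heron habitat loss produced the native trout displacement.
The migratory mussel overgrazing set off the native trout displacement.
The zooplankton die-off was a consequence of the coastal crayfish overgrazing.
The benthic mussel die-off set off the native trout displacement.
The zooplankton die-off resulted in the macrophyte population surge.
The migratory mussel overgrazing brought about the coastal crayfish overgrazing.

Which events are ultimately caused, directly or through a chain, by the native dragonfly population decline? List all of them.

the coastal crayfish overgrazing, the frog population surge, the macrophyte population surge, the migratory mussel overgrazing, the native trout displacement, the zooplankton die-off

Direct effects: the migratory mussel overgrazing.
2 steps out: the coastal crayfish overgrazing, the native trout displacement.
3 steps out: the zooplankton die-off, the macrophyte population surge, the frog population surge.
Not reachable from it: the benthic mussel die-off, the sedge recruitment failure, the heron habitat loss.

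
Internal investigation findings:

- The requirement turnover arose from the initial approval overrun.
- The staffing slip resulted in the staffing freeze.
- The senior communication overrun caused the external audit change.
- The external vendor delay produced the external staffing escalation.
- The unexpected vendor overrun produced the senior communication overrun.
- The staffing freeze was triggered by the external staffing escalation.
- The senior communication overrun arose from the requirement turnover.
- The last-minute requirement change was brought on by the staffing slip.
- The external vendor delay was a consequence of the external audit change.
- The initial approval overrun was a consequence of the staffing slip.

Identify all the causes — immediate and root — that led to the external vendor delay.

the external audit change, the initial approval overrun, the requirement turnover, the senior communication overrun, the staffing slip, the unexpected vendor overrun

Immediate cause of the external vendor delay: the external audit change.
Further upstream: the staffing slip, the initial approval overrun, the requirement turnover, the senior communication overrun, the unexpected vendor overrun.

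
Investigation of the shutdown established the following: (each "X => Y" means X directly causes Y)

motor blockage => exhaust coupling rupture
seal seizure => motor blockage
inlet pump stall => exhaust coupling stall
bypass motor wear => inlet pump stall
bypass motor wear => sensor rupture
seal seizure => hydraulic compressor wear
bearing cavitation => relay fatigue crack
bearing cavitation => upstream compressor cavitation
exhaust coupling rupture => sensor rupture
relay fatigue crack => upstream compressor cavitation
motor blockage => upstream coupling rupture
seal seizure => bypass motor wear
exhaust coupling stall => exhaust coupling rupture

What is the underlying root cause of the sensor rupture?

Tracing upstream from the sensor rupture: the sensor rupture ← the bypass motor wear ← the seal seizure.
The seal seizure has no stated cause, so it is the root.

the seal seizure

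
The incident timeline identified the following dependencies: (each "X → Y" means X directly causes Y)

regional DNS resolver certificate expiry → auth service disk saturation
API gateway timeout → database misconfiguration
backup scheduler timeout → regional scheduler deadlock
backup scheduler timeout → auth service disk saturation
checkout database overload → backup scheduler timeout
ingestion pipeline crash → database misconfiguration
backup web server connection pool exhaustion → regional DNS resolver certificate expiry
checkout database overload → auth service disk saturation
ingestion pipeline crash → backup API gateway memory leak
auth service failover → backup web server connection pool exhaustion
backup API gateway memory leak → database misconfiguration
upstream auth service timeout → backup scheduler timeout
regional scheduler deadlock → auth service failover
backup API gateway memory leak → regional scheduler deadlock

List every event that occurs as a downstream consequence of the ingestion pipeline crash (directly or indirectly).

Direct effects: the backup API gateway memory leak, the database misconfiguration.
2 steps out: the regional scheduler deadlock.
3 steps out: the auth service failover.
4 steps out: the backup web server connection pool exhaustion.
5 steps out: the regional DNS resolver certificate expiry.
6 steps out: the auth service disk saturation.
Not reachable from it: the checkout database overload, the API gateway timeout, the upstream auth service timeout, the backup scheduler timeout.

the auth service disk saturation, the auth service failover, the backup API gateway memory leak, the backup web server connection pool exhaustion, the database misconfiguration, the regional DNS resolver certificate expiry, the regional scheduler deadlock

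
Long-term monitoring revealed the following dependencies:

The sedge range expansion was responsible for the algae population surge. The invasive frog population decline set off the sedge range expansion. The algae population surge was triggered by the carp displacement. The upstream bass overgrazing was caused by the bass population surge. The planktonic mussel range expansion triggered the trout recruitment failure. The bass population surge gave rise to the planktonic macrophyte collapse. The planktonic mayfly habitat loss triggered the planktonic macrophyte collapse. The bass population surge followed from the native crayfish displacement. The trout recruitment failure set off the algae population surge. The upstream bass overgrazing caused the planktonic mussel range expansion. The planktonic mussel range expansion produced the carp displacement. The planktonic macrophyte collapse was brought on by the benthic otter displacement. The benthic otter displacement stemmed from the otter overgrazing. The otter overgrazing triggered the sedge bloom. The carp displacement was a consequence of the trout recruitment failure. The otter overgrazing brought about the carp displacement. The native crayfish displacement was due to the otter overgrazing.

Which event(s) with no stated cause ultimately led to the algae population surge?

Tracing upstream from the algae population surge: the algae population surge ← the carp displacement ← the otter overgrazing.
A separate upstream branch: the algae population surge ← the sedge range expansion ← the invasive frog population decline.
Each of those chain origins has no stated cause.

the invasive frog population decline, the otter overgrazing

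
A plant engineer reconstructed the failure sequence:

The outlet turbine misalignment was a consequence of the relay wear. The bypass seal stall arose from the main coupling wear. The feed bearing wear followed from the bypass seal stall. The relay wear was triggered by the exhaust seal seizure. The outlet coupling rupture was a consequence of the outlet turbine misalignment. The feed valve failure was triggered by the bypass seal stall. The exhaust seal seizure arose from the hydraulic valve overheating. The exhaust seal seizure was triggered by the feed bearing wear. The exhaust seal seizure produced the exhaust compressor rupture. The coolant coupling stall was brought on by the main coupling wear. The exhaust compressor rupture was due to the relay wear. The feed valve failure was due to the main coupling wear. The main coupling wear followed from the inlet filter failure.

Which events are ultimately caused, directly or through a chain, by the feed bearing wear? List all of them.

Direct effects: the exhaust seal seizure.
2 steps out: the relay wear, the exhaust compressor rupture.
3 steps out: the outlet turbine misalignment.
4 steps out: the outlet coupling rupture.
Not reachable from it: the inlet filter failure, the main coupling wear, the coolant coupling stall, the bypass seal stall, the feed valve failure, the hydraulic valve overheating.

the exhaust compressor rupture, the exhaust seal seizure, the outlet coupling rupture, the outlet turbine misalignment, the relay wear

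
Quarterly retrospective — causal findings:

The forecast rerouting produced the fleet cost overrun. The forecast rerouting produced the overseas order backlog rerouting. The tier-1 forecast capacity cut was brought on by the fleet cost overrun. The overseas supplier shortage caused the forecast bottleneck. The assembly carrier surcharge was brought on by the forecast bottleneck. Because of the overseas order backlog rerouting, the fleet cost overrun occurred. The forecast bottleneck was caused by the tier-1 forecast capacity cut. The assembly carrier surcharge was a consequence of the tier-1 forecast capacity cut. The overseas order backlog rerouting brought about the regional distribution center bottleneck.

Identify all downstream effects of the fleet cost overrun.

Direct effects: the tier-1 forecast capacity cut.
2 steps out: the forecast bottleneck, the assembly carrier surcharge.
Not reachable from it: the forecast rerouting, the overseas order backlog rerouting, the overseas supplier shortage, the regional distribution center bottleneck.

the assembly carrier surcharge, the forecast bottleneck, the tier-1 forecast capacity cut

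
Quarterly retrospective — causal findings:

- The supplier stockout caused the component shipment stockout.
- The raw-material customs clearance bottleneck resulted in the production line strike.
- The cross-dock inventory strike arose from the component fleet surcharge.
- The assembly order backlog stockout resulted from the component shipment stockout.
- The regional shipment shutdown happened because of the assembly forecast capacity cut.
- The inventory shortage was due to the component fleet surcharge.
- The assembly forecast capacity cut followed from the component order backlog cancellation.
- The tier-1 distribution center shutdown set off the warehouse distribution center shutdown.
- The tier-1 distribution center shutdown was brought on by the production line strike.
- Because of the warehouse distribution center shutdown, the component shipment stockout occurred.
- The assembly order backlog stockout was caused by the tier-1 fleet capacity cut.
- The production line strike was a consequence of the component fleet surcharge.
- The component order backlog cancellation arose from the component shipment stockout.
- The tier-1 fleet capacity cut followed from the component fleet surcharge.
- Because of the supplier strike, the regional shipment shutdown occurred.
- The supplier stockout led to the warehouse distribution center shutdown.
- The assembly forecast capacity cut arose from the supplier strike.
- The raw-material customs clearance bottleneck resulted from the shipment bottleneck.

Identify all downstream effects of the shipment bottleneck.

the assembly forecast capacity cut, the assembly order backlog stockout, the component order backlog cancellation, the component shipment stockout, the production line strike, the raw-material customs clearance bottleneck, the regional shipment shutdown, the tier-1 distribution center shutdown, the warehouse distribution center shutdown

Direct effects: the raw-material customs clearance bottleneck.
2 steps out: the production line strike.
3 steps out: the tier-1 distribution center shutdown.
4 steps out: the warehouse distribution center shutdown.
5 steps out: the component shipment stockout.
6 steps out: the component order backlog cancellation, the assembly order backlog stockout.
7 steps out: the assembly forecast capacity cut.
8 steps out: the regional shipment shutdown.
Not reachable from it: the component fleet surcharge, the cross-dock inventory strike, the inventory shortage, the supplier strike, the tier-1 fleet capacity cut, the supplier stockout.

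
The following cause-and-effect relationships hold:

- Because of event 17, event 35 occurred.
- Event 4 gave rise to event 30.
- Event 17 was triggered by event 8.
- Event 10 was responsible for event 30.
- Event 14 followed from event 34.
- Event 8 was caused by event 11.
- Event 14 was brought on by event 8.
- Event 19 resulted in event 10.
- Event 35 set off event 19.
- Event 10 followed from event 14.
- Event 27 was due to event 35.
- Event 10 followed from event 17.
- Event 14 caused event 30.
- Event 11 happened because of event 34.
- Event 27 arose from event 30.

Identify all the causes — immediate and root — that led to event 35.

event 11, event 17, event 34, event 8

Immediate cause of event 35: event 17.
Further upstream: event 34, event 11, event 8.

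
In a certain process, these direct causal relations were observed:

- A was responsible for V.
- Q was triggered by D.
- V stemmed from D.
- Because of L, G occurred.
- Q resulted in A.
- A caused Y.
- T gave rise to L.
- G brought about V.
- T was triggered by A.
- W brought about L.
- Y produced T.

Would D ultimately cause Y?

There is a causal chain: D → Q → A → Y.

Yes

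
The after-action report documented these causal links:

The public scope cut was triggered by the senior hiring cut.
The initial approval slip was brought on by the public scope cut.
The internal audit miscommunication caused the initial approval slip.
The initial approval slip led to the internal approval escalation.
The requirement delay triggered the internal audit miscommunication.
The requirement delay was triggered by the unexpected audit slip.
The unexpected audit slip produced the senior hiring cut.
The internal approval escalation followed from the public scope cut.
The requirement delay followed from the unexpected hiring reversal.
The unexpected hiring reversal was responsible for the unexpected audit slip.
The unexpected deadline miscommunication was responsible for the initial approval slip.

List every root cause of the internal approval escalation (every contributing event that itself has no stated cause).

the unexpected deadline miscommunication, the unexpected hiring reversal

Tracing upstream from the internal approval escalation: the internal approval escalation ← the public scope cut ← the senior hiring cut ← the unexpected audit slip ← the unexpected hiring reversal.
A separate upstream branch: the internal approval escalation ← the initial approval slip ← the unexpected deadline miscommunication.
Each of those chain origins has no stated cause.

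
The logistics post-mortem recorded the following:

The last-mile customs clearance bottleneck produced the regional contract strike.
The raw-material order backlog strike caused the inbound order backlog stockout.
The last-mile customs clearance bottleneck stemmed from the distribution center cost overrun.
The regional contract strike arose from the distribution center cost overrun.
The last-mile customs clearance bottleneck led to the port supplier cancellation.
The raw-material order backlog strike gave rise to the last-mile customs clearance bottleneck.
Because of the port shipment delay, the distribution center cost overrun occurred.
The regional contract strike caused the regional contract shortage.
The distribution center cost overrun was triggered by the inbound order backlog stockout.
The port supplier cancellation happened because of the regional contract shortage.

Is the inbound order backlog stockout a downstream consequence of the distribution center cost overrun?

The distribution center cost overrun leads to the last-mile customs clearance bottleneck, the regional contract strike, the regional contract shortage, the port supplier cancellation; the inbound order backlog stockout is not among them.

No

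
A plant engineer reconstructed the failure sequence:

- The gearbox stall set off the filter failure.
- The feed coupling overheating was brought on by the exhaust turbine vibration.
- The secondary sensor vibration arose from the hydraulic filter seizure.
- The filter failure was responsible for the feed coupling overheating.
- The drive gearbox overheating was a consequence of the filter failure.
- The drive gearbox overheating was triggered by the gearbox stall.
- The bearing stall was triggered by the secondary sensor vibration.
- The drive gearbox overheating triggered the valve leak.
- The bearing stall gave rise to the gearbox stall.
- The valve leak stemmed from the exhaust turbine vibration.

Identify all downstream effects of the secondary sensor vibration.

Direct effects: the bearing stall.
2 steps out: the gearbox stall.
3 steps out: the filter failure, the drive gearbox overheating.
4 steps out: the feed coupling overheating, the valve leak.
Not reachable from it: the hydraulic filter seizure, the exhaust turbine vibration.

the bearing stall, the drive gearbox overheating, the feed coupling overheating, the filter failure, the gearbox stall, the valve leak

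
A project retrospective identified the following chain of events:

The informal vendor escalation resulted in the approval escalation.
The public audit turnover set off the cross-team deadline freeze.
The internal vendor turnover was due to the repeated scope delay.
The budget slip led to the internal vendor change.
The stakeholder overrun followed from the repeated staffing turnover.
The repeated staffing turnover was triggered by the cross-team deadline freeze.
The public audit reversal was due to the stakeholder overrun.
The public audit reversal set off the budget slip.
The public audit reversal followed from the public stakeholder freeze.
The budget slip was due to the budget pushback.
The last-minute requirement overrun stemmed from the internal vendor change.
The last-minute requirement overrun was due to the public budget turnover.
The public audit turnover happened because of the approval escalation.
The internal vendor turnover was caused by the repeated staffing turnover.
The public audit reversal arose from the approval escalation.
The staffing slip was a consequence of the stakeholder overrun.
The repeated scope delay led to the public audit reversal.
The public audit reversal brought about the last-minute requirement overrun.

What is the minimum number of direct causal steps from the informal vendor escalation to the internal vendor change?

Shortest chain: the informal vendor escalation → the approval escalation → the public audit reversal → the budget slip → the internal vendor change.

4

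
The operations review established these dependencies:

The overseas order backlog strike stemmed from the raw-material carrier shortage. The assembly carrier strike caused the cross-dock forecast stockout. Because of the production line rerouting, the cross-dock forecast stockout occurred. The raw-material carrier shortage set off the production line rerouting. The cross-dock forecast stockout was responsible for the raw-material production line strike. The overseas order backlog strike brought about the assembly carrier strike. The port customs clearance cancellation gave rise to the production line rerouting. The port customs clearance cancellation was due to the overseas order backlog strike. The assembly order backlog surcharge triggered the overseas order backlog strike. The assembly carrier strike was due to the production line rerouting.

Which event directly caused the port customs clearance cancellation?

Upstream contributors include the raw-material carrier shortage, the assembly order backlog surcharge, but only the overseas order backlog strike feeds directly into the port customs clearance cancellation.

the overseas order backlog strike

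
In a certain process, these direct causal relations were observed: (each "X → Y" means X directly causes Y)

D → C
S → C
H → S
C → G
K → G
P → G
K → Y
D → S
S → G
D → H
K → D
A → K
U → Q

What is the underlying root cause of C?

A

Tracing upstream from C: C ← D ← K ← A.
A has no stated cause, so it is the root.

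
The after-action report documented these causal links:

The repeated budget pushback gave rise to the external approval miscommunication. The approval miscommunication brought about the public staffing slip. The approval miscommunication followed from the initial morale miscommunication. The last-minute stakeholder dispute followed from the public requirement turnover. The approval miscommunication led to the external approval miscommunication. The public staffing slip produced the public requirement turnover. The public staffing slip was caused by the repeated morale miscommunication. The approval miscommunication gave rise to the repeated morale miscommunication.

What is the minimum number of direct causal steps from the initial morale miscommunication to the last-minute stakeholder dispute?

4

Shortest chain: the initial morale miscommunication → the approval miscommunication → the public staffing slip → the public requirement turnover → the last-minute stakeholder dispute.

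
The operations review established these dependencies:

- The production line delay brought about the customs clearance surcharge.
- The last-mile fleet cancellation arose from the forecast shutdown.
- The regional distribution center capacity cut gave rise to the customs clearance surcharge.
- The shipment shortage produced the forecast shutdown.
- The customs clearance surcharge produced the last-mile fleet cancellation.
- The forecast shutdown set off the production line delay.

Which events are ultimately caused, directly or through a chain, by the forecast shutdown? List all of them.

Direct effects: the production line delay, the last-mile fleet cancellation.
2 steps out: the customs clearance surcharge.
Not reachable from it: the shipment shortage, the regional distribution center capacity cut.

the customs clearance surcharge, the last-mile fleet cancellation, the production line delay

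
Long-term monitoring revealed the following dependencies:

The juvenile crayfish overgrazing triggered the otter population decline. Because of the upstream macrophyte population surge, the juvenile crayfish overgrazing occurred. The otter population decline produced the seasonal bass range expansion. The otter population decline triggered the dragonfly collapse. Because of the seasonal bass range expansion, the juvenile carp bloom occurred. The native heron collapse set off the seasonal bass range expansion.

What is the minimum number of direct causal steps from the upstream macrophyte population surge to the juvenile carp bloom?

Shortest chain: the upstream macrophyte population surge → the juvenile crayfish overgrazing → the otter population decline → the seasonal bass range expansion → the juvenile carp bloom.

4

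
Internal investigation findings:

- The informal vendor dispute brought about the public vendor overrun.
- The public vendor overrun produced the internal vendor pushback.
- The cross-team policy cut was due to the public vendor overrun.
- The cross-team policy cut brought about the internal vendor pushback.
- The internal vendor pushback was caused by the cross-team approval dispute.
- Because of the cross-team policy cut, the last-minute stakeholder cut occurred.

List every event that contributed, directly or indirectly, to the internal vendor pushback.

Immediate causes of the internal vendor pushback: the cross-team approval dispute, the public vendor overrun, the cross-team policy cut.
Further upstream: the informal vendor dispute.

the cross-team approval dispute, the cross-team policy cut, the informal vendor dispute, the public vendor overrun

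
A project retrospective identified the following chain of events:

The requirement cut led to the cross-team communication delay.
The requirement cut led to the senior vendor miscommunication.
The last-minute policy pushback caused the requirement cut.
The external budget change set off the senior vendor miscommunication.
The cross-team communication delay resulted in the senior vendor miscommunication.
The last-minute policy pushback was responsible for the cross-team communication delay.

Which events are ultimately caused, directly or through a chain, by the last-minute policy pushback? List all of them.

the cross-team communication delay, the requirement cut, the senior vendor miscommunication

Direct effects: the requirement cut, the cross-team communication delay.
2 steps out: the senior vendor miscommunication.
Not reachable from it: the external budget change.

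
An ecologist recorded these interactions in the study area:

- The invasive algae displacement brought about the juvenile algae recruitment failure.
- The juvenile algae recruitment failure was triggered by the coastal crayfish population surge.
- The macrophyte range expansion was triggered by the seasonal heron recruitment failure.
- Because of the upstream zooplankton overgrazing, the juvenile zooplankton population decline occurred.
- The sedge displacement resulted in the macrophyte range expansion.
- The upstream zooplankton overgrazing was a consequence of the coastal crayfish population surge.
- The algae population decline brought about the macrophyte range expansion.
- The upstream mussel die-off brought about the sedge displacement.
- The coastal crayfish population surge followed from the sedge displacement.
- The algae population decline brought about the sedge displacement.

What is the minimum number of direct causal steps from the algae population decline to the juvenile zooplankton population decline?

Shortest chain: the algae population decline → the sedge displacement → the coastal crayfish population surge → the upstream zooplankton overgrazing → the juvenile zooplankton population decline.

4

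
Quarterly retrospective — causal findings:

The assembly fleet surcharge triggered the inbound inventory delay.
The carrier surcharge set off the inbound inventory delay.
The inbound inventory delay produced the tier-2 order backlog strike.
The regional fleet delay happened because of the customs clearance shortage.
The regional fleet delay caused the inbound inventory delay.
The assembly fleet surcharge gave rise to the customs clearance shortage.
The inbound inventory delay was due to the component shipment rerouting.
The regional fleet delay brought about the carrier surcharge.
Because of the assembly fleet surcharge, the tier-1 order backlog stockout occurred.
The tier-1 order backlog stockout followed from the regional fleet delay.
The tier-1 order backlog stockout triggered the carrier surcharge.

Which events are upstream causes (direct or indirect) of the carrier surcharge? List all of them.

Immediate causes of the carrier surcharge: the regional fleet delay, the tier-1 order backlog stockout.
Further upstream: the assembly fleet surcharge, the customs clearance shortage.

the assembly fleet surcharge, the customs clearance shortage, the regional fleet delay, the tier-1 order backlog stockout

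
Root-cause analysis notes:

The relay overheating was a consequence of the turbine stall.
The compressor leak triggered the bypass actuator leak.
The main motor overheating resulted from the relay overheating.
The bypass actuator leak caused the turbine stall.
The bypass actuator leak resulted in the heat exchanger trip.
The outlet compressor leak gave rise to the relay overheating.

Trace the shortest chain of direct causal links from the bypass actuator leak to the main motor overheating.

the bypass actuator leak → the turbine stall
the turbine stall → the relay overheating
the relay overheating → the main motor overheating
Length: 3 steps.

the bypass actuator leak → the turbine stall → the relay overheating → the main motor overheating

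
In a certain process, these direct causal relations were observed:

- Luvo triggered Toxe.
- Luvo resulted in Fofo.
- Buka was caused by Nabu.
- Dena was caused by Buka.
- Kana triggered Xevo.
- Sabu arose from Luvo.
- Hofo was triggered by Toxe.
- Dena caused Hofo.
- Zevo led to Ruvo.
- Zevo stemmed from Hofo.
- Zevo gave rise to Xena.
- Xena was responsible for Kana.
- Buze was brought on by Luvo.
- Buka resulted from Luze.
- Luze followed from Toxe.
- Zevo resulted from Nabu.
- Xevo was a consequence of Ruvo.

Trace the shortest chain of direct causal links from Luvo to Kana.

Luvo → Toxe → Hofo → Zevo → Xena → Kana

Luvo → Toxe
Toxe → Hofo
Hofo → Zevo
Zevo → Xena
Xena → Kana
Length: 5 steps.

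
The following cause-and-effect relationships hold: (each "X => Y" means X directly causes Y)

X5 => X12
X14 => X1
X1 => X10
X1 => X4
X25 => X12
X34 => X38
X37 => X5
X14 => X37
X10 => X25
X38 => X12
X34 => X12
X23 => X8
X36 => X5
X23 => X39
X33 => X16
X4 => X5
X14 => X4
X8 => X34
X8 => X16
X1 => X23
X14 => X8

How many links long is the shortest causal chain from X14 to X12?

Shortest chain: X14 → X4 → X5 → X12.

3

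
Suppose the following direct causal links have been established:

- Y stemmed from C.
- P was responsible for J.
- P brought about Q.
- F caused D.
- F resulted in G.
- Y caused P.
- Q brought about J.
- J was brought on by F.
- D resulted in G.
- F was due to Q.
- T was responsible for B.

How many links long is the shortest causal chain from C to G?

5

Shortest chain: C → Y → P → Q → F → G.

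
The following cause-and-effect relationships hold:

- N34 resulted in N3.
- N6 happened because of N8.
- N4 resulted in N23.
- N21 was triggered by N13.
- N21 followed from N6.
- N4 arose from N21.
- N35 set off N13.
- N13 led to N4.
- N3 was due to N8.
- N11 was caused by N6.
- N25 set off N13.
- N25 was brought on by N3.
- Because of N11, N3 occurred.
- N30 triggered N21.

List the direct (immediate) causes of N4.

N13, N21

Upstream contributors include N8, N6, N11, N34, N35, N3, N25, N30, but only N13, N21 feed directly into N4.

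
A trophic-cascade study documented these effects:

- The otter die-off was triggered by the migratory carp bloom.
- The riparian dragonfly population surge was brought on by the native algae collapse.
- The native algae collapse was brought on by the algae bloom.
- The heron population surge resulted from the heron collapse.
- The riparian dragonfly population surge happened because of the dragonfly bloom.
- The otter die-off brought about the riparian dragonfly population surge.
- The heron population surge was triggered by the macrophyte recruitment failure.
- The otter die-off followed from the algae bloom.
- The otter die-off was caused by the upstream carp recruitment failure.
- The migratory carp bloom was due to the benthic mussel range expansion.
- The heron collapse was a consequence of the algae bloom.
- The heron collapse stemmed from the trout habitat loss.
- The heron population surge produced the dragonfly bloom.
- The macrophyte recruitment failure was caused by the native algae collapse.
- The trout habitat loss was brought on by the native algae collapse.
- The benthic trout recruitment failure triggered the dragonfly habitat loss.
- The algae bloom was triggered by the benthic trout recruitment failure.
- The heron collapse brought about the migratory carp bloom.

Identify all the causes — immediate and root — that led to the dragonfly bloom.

Immediate cause of the dragonfly bloom: the heron population surge.
Further upstream: the benthic trout recruitment failure, the algae bloom, the native algae collapse, the trout habitat loss, the macrophyte recruitment failure, the heron collapse.

the algae bloom, the benthic trout recruitment failure, the heron collapse, the heron population surge, the macrophyte recruitment failure, the native algae collapse, the trout habitat loss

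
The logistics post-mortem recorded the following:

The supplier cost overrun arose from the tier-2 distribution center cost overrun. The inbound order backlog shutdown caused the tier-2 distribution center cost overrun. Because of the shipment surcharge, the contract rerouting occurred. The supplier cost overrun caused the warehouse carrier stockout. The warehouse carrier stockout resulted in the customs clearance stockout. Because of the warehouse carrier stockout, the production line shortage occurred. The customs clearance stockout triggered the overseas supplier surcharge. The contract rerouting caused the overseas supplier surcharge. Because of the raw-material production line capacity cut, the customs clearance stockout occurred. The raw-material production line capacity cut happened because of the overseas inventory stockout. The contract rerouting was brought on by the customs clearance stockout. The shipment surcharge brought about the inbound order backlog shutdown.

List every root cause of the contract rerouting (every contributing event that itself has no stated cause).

Tracing upstream from the contract rerouting: the contract rerouting ← the shipment surcharge.
A separate upstream branch: the contract rerouting ← the customs clearance stockout ← the raw-material production line capacity cut ← the overseas inventory stockout.
Each of those chain origins has no stated cause.

the overseas inventory stockout, the shipment surcharge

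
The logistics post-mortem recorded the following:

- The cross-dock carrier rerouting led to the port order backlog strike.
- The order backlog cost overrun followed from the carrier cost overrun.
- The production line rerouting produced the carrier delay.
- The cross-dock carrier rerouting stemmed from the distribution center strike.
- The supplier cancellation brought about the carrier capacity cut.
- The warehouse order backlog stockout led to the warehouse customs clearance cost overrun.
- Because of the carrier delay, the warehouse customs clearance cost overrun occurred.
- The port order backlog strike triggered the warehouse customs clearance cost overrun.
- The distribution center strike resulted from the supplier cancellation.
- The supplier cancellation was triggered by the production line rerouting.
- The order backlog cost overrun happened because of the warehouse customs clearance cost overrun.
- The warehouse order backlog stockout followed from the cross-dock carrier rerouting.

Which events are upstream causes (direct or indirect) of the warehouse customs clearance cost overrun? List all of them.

the carrier delay, the cross-dock carrier rerouting, the distribution center strike, the port order backlog strike, the production line rerouting, the supplier cancellation, the warehouse order backlog stockout

Immediate causes of the warehouse customs clearance cost overrun: the warehouse order backlog stockout, the carrier delay, the port order backlog strike.
Further upstream: the production line rerouting, the supplier cancellation, the distribution center strike, the cross-dock carrier rerouting.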